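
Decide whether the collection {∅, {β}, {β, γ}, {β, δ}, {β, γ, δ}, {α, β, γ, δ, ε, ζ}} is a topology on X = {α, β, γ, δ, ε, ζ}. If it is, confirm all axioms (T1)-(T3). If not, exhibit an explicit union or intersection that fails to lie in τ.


τ IS a topology on X.

Axiom (T1): ∅ ∈ τ? Yes; X ∈ τ? Yes.
Axiom (T2/T3): check pairwise unions and intersections of members of τ.
All pairwise intersections and unions checked — each lies in τ. Therefore τ satisfies (T1), (T2), (T3): it IS a topology on X.


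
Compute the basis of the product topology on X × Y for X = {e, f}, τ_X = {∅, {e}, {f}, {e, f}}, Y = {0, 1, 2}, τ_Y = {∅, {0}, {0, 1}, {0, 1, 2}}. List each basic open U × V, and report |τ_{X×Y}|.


Basis B = {∅ × ∅, {e} × {0}, {f} × {0}, {e} × {0, 1}, {e, f} × {0}, {f} × {0, 1}, {e} × {0, 1, 2}, {f} × {0, 1, 2}, {e, f} × {0, 1}, {e, f} × {0, 1, 2}}; |τ_{X×Y}| = 16.

Enumerate products U × V with U ∈ τ_X, V ∈ τ_Y (deduplicated):
  ∅ × ∅ = {} (∅)
  {e} × {0} = {(e,0)}
  {f} × {0} = {(f,0)}
  {e} × {0, 1} = {(e,0), (e,1)}
  {e, f} × {0} = {(e,0), (f,0)}
  {f} × {0, 1} = {(f,0), (f,1)}
  {e} × {0, 1, 2} = {(e,0), (e,1), (e,2)}
  {f} × {0, 1, 2} = {(f,0), (f,1), (f,2)}
  {e, f} × {0, 1} = {(e,0), (e,1), (f,0), (f,1)}
  {e, f} × {0, 1, 2} = {(e,0), (e,1), (e,2), (f,0), (f,1), (f,2)}
These 10 distinct sets form the basis B.
Close under arbitrary unions to get τ_{X×Y}; counting gives |τ_{X×Y}| = 16.


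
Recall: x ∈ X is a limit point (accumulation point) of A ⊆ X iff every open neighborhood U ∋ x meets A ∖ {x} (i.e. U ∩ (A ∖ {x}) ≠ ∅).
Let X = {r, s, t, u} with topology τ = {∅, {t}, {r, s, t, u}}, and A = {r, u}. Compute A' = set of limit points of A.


A' = {r, s, u}

For each x ∈ X, list the open sets U ∈ τ with x ∈ U, then check whether U ∩ (A ∖ {x}) ≠ ∅ for every such U.
  x = r: opens ∋ x are {r, s, t, u}; each meets A ∖ {r}, so x IS a limit point.
  x = s: opens ∋ x are {r, s, t, u}; each meets A ∖ {s}, so x IS a limit point.
  x = t: open {t} ∋ x has {t} ∩ (A ∖ {t}) = ∅, so x is NOT a limit point.
  x = u: opens ∋ x are {r, s, t, u}; each meets A ∖ {u}, so x IS a limit point.
Collecting: A' = {r, s, u}.


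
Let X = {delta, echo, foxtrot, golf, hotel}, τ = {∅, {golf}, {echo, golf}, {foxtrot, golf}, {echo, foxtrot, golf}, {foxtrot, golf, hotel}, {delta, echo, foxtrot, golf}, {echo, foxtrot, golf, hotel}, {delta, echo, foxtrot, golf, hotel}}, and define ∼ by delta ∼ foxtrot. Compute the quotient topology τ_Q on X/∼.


X/∼ = {[delta=foxtrot], [echo], [golf], [hotel]}; |τ_Q| = 5.

Equivalence classes: [delta=foxtrot], [echo], [golf], [hotel].
Quotient map π: X → X/∼ sends delta ↦ [delta=foxtrot], echo ↦ [echo], foxtrot ↦ [delta=foxtrot], golf ↦ [golf], hotel ↦ [hotel].
For each subset V ⊆ X/∼, compute π^{-1}(V) ⊆ X and check whether π^{-1}(V) ∈ τ. V is open in τ_Q iff π^{-1}(V) ∈ τ.
  V = {}: π^{-1}(V) = ∅ ∈ τ ✓.
  V = {[delta=foxtrot]}: π^{-1}(V) = {delta, foxtrot} ∉ τ ✗.
  V = {[echo]}: π^{-1}(V) = {echo} ∉ τ ✗.
  V = {[delta=foxtrot], [echo]}: π^{-1}(V) = {delta, echo, foxtrot} ∉ τ ✗.
  V = {[golf]}: π^{-1}(V) = {golf} ∈ τ ✓.
  V = {[delta=foxtrot], [golf]}: π^{-1}(V) = {delta, foxtrot, golf} ∉ τ ✗.
  V = {[echo], [golf]}: π^{-1}(V) = {echo, golf} ∈ τ ✓.
  V = {[delta=foxtrot], [echo], [golf]}: π^{-1}(V) = {delta, echo, foxtrot, golf} ∈ τ ✓.
  V = {[hotel]}: π^{-1}(V) = {hotel} ∉ τ ✗.
  V = {[delta=foxtrot], [hotel]}: π^{-1}(V) = {delta, foxtrot, hotel} ∉ τ ✗.
  V = {[echo], [hotel]}: π^{-1}(V) = {echo, hotel} ∉ τ ✗.
  V = {[delta=foxtrot], [echo], [hotel]}: π^{-1}(V) = {delta, echo, foxtrot, hotel} ∉ τ ✗.
  V = {[golf], [hotel]}: π^{-1}(V) = {golf, hotel} ∉ τ ✗.
  V = {[delta=foxtrot], [golf], [hotel]}: π^{-1}(V) = {delta, foxtrot, golf, hotel} ∉ τ ✗.
  V = {[echo], [golf], [hotel]}: π^{-1}(V) = {echo, golf, hotel} ∉ τ ✗.
  V = {[delta=foxtrot], [echo], [golf], [hotel]}: π^{-1}(V) = {delta, echo, foxtrot, golf, hotel} ∈ τ ✓.
Open sets in the quotient: τ_Q = {{}, {[golf]}, {[echo], [golf]}, {[delta=foxtrot], [echo], [golf]}, {[delta=foxtrot], [echo], [golf], [hotel]}} (5 elements).


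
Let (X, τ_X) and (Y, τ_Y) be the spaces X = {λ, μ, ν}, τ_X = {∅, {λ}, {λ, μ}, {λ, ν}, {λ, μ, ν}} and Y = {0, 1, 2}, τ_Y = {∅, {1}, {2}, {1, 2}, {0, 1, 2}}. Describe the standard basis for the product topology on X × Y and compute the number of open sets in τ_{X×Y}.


Basis B = {∅ × ∅, {λ} × {1}, {λ} × {2}, {λ} × {1, 2}, {λ, μ} × {1}, {λ, ν} × {1}, {λ, μ} × {2}, {λ, ν} × {2}, {λ} × {0, 1, 2}, {λ, μ, ν} × {1}, {λ, μ, ν} × {2}, {λ, μ} × {1, 2}, {λ, ν} × {1, 2}, {λ, μ} × {0, 1, 2}, {λ, ν} × {0, 1, 2}, {λ, μ, ν} × {1, 2}, {λ, μ, ν} × {0, 1, 2}}; |τ_{X×Y}| = 50.

Enumerate products U × V with U ∈ τ_X, V ∈ τ_Y (deduplicated):
  ∅ × ∅ = {} (∅)
  {λ} × {1} = {(λ,1)}
  {λ} × {2} = {(λ,2)}
  {λ} × {1, 2} = {(λ,1), (λ,2)}
  {λ, μ} × {1} = {(λ,1), (μ,1)}
  {λ, ν} × {1} = {(λ,1), (ν,1)}
  {λ, μ} × {2} = {(λ,2), (μ,2)}
  {λ, ν} × {2} = {(λ,2), (ν,2)}
  {λ} × {0, 1, 2} = {(λ,0), (λ,1), (λ,2)}
  {λ, μ, ν} × {1} = {(λ,1), (μ,1), (ν,1)}
  {λ, μ, ν} × {2} = {(λ,2), (μ,2), (ν,2)}
  {λ, μ} × {1, 2} = {(λ,1), (λ,2), (μ,1), (μ,2)}
  {λ, ν} × {1, 2} = {(λ,1), (λ,2), (ν,1), (ν,2)}
  {λ, μ} × {0, 1, 2} = {(λ,0), (λ,1), (λ,2), (μ,0), (μ,1), (μ,2)}
  {λ, ν} × {0, 1, 2} = {(λ,0), (λ,1), (λ,2), (ν,0), (ν,1), (ν,2)}
  {λ, μ, ν} × {1, 2} = {(λ,1), (λ,2), (μ,1), (μ,2), (ν,1), (ν,2)}
  {λ, μ, ν} × {0, 1, 2} = {(λ,0), (λ,1), (λ,2), (μ,0), (μ,1), (μ,2), (ν,0), (ν,1), (ν,2)}
These 17 distinct sets form the basis B.
Close under arbitrary unions to get τ_{X×Y}; counting gives |τ_{X×Y}| = 50.


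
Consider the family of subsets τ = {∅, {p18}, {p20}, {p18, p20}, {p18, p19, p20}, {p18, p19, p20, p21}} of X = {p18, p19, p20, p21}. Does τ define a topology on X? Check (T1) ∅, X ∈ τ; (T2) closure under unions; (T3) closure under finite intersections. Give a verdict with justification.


τ IS a topology on X.

Axiom (T1): ∅ ∈ τ? Yes; X ∈ τ? Yes.
Axiom (T2/T3): check pairwise unions and intersections of members of τ.
All pairwise intersections and unions checked — each lies in τ. Therefore τ satisfies (T1), (T2), (T3): it IS a topology on X.


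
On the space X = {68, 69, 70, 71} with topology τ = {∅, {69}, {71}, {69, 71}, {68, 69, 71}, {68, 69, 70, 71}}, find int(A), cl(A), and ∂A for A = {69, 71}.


int(A) = {69, 71}, cl(A) = {68, 69, 70, 71}, ∂A = {68, 70}.

Closed sets in (X, τ) are complements of opens:
  closed(X, τ) = {∅, {70}, {68, 70}, {68, 69, 70}, {68, 70, 71}, {68, 69, 70, 71}}.
int(A) = ⋃ {U ∈ τ : U ⊆ A}. Opens contained in A: ∅, {69}, {71}, {69, 71}.
Taking the union of these: int(A) = {69, 71}.
cl(A) = ⋂ {C closed : A ⊆ C}. Closed sets containing A: {68, 69, 70, 71}.
Intersecting these: cl(A) = {68, 69, 70, 71}.
∂A = cl(A) ∖ int(A) = {68, 69, 70, 71} ∖ {69, 71} = {68, 70}.


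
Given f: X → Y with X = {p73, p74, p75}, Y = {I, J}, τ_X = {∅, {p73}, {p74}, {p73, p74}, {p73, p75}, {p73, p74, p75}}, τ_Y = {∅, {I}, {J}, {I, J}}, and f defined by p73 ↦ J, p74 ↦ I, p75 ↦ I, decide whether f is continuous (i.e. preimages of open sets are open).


f is NOT continuous.

Compute f^{-1}(U) for each U ∈ τ_Y:
  U = ∅: f^{-1}(U) = ∅ ∈ τ_X ✓.
  U = {I}: f^{-1}(U) = {p74, p75} ∉ τ_X ✗.
  U = {J}: f^{-1}(U) = {p73} ∈ τ_X ✓.
  U = {I, J}: f^{-1}(U) = {p73, p74, p75} ∈ τ_X ✓.
Found U = {I} with f^{-1}(U) = {p74, p75} not in τ_X. Therefore f is NOT continuous.


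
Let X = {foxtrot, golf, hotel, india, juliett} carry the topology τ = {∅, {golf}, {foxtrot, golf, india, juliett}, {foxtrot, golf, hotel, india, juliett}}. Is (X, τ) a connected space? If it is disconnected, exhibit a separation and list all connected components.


(X, τ) is connected.

Find clopen sets (U ∈ τ with X ∖ U ∈ τ):
  U = ∅, X ∖ U = {foxtrot, golf, hotel, india, juliett} — both open, so U is clopen.
  U = {foxtrot, golf, hotel, india, juliett}, X ∖ U = ∅ — both open, so U is clopen.
Only trivial clopens (∅ and X) exist, so (X, τ) is connected.
Compute connected components by grouping points that agree on all clopens:
  component: {foxtrot, golf, hotel, india, juliett}


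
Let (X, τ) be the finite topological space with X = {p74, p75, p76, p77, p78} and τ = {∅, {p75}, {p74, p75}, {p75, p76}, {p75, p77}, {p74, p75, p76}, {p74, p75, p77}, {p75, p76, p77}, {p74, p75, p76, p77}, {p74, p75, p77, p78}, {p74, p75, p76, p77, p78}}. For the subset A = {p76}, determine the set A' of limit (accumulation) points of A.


A' = ∅

For each x ∈ X, list the open sets U ∈ τ with x ∈ U, then check whether U ∩ (A ∖ {x}) ≠ ∅ for every such U.
  x = p74: open {p74, p75} ∋ x has {p74, p75} ∩ (A ∖ {p74}) = ∅, so x is NOT a limit point.
  x = p75: open {p75} ∋ x has {p75} ∩ (A ∖ {p75}) = ∅, so x is NOT a limit point.
  x = p76: open {p75, p76} ∋ x has {p75, p76} ∩ (A ∖ {p76}) = ∅, so x is NOT a limit point.
  x = p77: open {p75, p77} ∋ x has {p75, p77} ∩ (A ∖ {p77}) = ∅, so x is NOT a limit point.
  x = p78: open {p74, p75, p77, p78} ∋ x has {p74, p75, p77, p78} ∩ (A ∖ {p78}) = ∅, so x is NOT a limit point.
Collecting: A' = ∅.


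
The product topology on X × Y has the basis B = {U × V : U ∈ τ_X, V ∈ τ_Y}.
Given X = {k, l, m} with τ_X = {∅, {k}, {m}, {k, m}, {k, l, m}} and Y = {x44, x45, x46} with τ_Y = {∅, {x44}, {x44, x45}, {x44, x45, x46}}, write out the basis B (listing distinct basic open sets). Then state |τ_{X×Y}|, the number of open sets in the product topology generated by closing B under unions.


Basis B = {∅ × ∅, {k} × {x44}, {m} × {x44}, {k} × {x44, x45}, {k, m} × {x44}, {m} × {x44, x45}, {k} × {x44, x45, x46}, {k, l, m} × {x44}, {m} × {x44, x45, x46}, {k, m} × {x44, x45}, {k, m} × {x44, x45, x46}, {k, l, m} × {x44, x45}, {k, l, m} × {x44, x45, x46}}; |τ_{X×Y}| = 30.

Enumerate products U × V with U ∈ τ_X, V ∈ τ_Y (deduplicated):
  ∅ × ∅ = {} (∅)
  {k} × {x44} = {(k,x44)}
  {m} × {x44} = {(m,x44)}
  {k} × {x44, x45} = {(k,x44), (k,x45)}
  {k, m} × {x44} = {(k,x44), (m,x44)}
  {m} × {x44, x45} = {(m,x44), (m,x45)}
  {k} × {x44, x45, x46} = {(k,x44), (k,x45), (k,x46)}
  {k, l, m} × {x44} = {(k,x44), (l,x44), (m,x44)}
  {m} × {x44, x45, x46} = {(m,x44), (m,x45), (m,x46)}
  {k, m} × {x44, x45} = {(k,x44), (k,x45), (m,x44), (m,x45)}
  {k, m} × {x44, x45, x46} = {(k,x44), (k,x45), (k,x46), (m,x44), (m,x45), (m,x46)}
  {k, l, m} × {x44, x45} = {(k,x44), (k,x45), (l,x44), (l,x45), (m,x44), (m,x45)}
  {k, l, m} × {x44, x45, x46} = {(k,x44), (k,x45), (k,x46), (l,x44), (l,x45), (l,x46), (m,x44), (m,x45), (m,x46)}
These 13 distinct sets form the basis B.
Close under arbitrary unions to get τ_{X×Y}; counting gives |τ_{X×Y}| = 30.


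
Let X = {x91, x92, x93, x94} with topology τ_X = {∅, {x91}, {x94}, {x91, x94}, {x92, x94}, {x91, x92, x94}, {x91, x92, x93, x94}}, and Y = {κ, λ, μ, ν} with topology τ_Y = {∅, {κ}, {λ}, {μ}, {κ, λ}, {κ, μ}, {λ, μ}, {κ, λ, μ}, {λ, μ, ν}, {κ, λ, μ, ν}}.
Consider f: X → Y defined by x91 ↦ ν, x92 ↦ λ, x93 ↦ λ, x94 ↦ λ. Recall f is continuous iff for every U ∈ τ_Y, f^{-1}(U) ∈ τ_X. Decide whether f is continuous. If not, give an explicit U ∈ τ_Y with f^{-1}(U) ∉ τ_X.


f is NOT continuous.

Compute f^{-1}(U) for each U ∈ τ_Y:
  U = ∅: f^{-1}(U) = ∅ ∈ τ_X ✓.
  U = {κ}: f^{-1}(U) = ∅ ∈ τ_X ✓.
  U = {λ}: f^{-1}(U) = {x92, x93, x94} ∉ τ_X ✗.
  U = {μ}: f^{-1}(U) = ∅ ∈ τ_X ✓.
  U = {κ, λ}: f^{-1}(U) = {x92, x93, x94} ∉ τ_X ✗.
  U = {κ, μ}: f^{-1}(U) = ∅ ∈ τ_X ✓.
  U = {λ, μ}: f^{-1}(U) = {x92, x93, x94} ∉ τ_X ✗.
  U = {κ, λ, μ}: f^{-1}(U) = {x92, x93, x94} ∉ τ_X ✗.
  U = {λ, μ, ν}: f^{-1}(U) = {x91, x92, x93, x94} ∈ τ_X ✓.
  U = {κ, λ, μ, ν}: f^{-1}(U) = {x91, x92, x93, x94} ∈ τ_X ✓.
Found U = {λ} with f^{-1}(U) = {x92, x93, x94} not in τ_X. Therefore f is NOT continuous.


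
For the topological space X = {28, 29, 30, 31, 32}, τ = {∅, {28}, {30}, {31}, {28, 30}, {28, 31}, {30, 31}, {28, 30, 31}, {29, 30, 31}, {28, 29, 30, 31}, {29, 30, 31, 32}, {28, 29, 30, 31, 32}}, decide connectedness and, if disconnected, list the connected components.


(X, τ) is disconnected; components = [{28}, {29, 30, 31, 32}].

Find clopen sets (U ∈ τ with X ∖ U ∈ τ):
  U = ∅, X ∖ U = {28, 29, 30, 31, 32} — both open, so U is clopen.
  U = {28}, X ∖ U = {29, 30, 31, 32} — both open, so U is clopen.
  U = {29, 30, 31, 32}, X ∖ U = {28} — both open, so U is clopen.
  U = {28, 29, 30, 31, 32}, X ∖ U = ∅ — both open, so U is clopen.
Nontrivial clopen(s) exist: e.g. {28}. So (X, τ) is disconnected.
Compute connected components by grouping points that agree on all clopens:
  component: {28}
  component: {29, 30, 31, 32}


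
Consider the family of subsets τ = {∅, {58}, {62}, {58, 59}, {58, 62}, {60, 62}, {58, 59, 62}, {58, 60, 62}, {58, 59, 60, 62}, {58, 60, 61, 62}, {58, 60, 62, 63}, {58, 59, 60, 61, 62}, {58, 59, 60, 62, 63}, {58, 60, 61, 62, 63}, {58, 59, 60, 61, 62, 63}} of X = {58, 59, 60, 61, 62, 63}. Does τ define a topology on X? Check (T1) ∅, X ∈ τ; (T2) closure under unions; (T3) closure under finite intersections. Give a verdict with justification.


τ IS a topology on X.

Axiom (T1): ∅ ∈ τ? Yes; X ∈ τ? Yes.
Axiom (T2/T3): check pairwise unions and intersections of members of τ.
All pairwise intersections and unions checked — each lies in τ. Therefore τ satisfies (T1), (T2), (T3): it IS a topology on X.


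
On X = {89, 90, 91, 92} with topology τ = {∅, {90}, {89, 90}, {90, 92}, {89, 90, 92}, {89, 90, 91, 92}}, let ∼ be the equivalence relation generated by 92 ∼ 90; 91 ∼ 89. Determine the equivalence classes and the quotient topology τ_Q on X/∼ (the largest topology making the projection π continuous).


X/∼ = {[89=91], [90=92]}; |τ_Q| = 3.

Equivalence classes: [89=91], [90=92].
Quotient map π: X → X/∼ sends 89 ↦ [89=91], 90 ↦ [90=92], 91 ↦ [89=91], 92 ↦ [90=92].
For each subset V ⊆ X/∼, compute π^{-1}(V) ⊆ X and check whether π^{-1}(V) ∈ τ. V is open in τ_Q iff π^{-1}(V) ∈ τ.
  V = {}: π^{-1}(V) = ∅ ∈ τ ✓.
  V = {[89=91]}: π^{-1}(V) = {89, 91} ∉ τ ✗.
  V = {[90=92]}: π^{-1}(V) = {90, 92} ∈ τ ✓.
  V = {[89=91], [90=92]}: π^{-1}(V) = {89, 90, 91, 92} ∈ τ ✓.
Open sets in the quotient: τ_Q = {{}, {[90=92]}, {[89=91], [90=92]}} (3 elements).


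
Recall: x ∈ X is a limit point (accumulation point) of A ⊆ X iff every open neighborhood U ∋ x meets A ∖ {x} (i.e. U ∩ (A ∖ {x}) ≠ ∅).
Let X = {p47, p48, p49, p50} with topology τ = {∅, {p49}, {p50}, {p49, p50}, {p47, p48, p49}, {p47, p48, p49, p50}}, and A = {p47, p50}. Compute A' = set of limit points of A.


A' = {p48}

For each x ∈ X, list the open sets U ∈ τ with x ∈ U, then check whether U ∩ (A ∖ {x}) ≠ ∅ for every such U.
  x = p47: open {p47, p48, p49} ∋ x has {p47, p48, p49} ∩ (A ∖ {p47}) = ∅, so x is NOT a limit point.
  x = p48: opens ∋ x are {p47, p48, p49}, {p47, p48, p49, p50}; each meets A ∖ {p48}, so x IS a limit point.
  x = p49: open {p49} ∋ x has {p49} ∩ (A ∖ {p49}) = ∅, so x is NOT a limit point.
  x = p50: open {p50} ∋ x has {p50} ∩ (A ∖ {p50}) = ∅, so x is NOT a limit point.
Collecting: A' = {p48}.


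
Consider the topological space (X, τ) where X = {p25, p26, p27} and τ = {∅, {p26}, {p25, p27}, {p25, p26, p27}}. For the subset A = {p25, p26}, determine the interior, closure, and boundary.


int(A) = {p26}, cl(A) = {p25, p26, p27}, ∂A = {p25, p27}.

Closed sets in (X, τ) are complements of opens:
  closed(X, τ) = {∅, {p26}, {p25, p27}, {p25, p26, p27}}.
int(A) = ⋃ {U ∈ τ : U ⊆ A}. Opens contained in A: ∅, {p26}.
Taking the union of these: int(A) = {p26}.
cl(A) = ⋂ {C closed : A ⊆ C}. Closed sets containing A: {p25, p26, p27}.
Intersecting these: cl(A) = {p25, p26, p27}.
∂A = cl(A) ∖ int(A) = {p25, p26, p27} ∖ {p26} = {p25, p27}.


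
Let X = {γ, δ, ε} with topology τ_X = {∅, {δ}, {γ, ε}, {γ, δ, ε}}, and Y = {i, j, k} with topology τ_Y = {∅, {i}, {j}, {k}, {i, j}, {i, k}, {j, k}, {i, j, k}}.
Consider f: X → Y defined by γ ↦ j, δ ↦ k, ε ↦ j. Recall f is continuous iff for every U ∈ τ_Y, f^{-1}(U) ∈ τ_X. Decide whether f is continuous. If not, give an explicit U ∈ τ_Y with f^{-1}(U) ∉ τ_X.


f IS continuous.

Compute f^{-1}(U) for each U ∈ τ_Y:
  U = ∅: f^{-1}(U) = ∅ ∈ τ_X ✓.
  U = {i}: f^{-1}(U) = ∅ ∈ τ_X ✓.
  U = {j}: f^{-1}(U) = {γ, ε} ∈ τ_X ✓.
  U = {k}: f^{-1}(U) = {δ} ∈ τ_X ✓.
  U = {i, j}: f^{-1}(U) = {γ, ε} ∈ τ_X ✓.
  U = {i, k}: f^{-1}(U) = {δ} ∈ τ_X ✓.
  U = {j, k}: f^{-1}(U) = {γ, δ, ε} ∈ τ_X ✓.
  U = {i, j, k}: f^{-1}(U) = {γ, δ, ε} ∈ τ_X ✓.
Every preimage lies in τ_X, so f IS continuous.


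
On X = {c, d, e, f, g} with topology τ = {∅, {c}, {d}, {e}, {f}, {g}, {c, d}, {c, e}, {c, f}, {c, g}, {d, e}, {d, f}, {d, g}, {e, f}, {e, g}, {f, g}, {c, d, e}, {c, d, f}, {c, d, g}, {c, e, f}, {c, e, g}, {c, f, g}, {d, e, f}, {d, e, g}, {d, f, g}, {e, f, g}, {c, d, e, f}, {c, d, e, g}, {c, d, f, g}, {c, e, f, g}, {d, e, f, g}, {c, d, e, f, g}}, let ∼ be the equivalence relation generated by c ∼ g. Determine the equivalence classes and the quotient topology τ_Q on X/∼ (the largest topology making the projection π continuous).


X/∼ = {[c=g], [d], [e], [f]}; |τ_Q| = 16.

Equivalence classes: [c=g], [d], [e], [f].
Quotient map π: X → X/∼ sends c ↦ [c=g], d ↦ [d], e ↦ [e], f ↦ [f], g ↦ [c=g].
For each subset V ⊆ X/∼, compute π^{-1}(V) ⊆ X and check whether π^{-1}(V) ∈ τ. V is open in τ_Q iff π^{-1}(V) ∈ τ.
  V = {}: π^{-1}(V) = ∅ ∈ τ ✓.
  V = {[c=g]}: π^{-1}(V) = {c, g} ∈ τ ✓.
  V = {[d]}: π^{-1}(V) = {d} ∈ τ ✓.
  V = {[c=g], [d]}: π^{-1}(V) = {c, d, g} ∈ τ ✓.
  V = {[e]}: π^{-1}(V) = {e} ∈ τ ✓.
  V = {[c=g], [e]}: π^{-1}(V) = {c, e, g} ∈ τ ✓.
  V = {[d], [e]}: π^{-1}(V) = {d, e} ∈ τ ✓.
  V = {[c=g], [d], [e]}: π^{-1}(V) = {c, d, e, g} ∈ τ ✓.
  V = {[f]}: π^{-1}(V) = {f} ∈ τ ✓.
  V = {[c=g], [f]}: π^{-1}(V) = {c, f, g} ∈ τ ✓.
  V = {[d], [f]}: π^{-1}(V) = {d, f} ∈ τ ✓.
  V = {[c=g], [d], [f]}: π^{-1}(V) = {c, d, f, g} ∈ τ ✓.
  V = {[e], [f]}: π^{-1}(V) = {e, f} ∈ τ ✓.
  V = {[c=g], [e], [f]}: π^{-1}(V) = {c, e, f, g} ∈ τ ✓.
  V = {[d], [e], [f]}: π^{-1}(V) = {d, e, f} ∈ τ ✓.
  V = {[c=g], [d], [e], [f]}: π^{-1}(V) = {c, d, e, f, g} ∈ τ ✓.
Open sets in the quotient: τ_Q = {{}, {[c=g]}, {[d]}, {[c=g], [d]}, {[e]}, {[c=g], [e]}, {[d], [e]}, {[c=g], [d], [e]}, {[f]}, {[c=g], [f]}, {[d], [f]}, {[c=g], [d], [f]}, {[e], [f]}, {[c=g], [e], [f]}, {[d], [e], [f]}, {[c=g], [d], [e], [f]}} (16 elements).


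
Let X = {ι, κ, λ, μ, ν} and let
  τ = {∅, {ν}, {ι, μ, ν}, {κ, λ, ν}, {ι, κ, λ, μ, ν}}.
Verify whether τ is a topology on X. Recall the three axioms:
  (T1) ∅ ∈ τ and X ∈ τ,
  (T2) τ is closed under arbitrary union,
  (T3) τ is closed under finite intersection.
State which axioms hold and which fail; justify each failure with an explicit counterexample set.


τ IS a topology on X.

Axiom (T1): ∅ ∈ τ? Yes; X ∈ τ? Yes.
Axiom (T2/T3): check pairwise unions and intersections of members of τ.
All pairwise intersections and unions checked — each lies in τ. Therefore τ satisfies (T1), (T2), (T3): it IS a topology on X.


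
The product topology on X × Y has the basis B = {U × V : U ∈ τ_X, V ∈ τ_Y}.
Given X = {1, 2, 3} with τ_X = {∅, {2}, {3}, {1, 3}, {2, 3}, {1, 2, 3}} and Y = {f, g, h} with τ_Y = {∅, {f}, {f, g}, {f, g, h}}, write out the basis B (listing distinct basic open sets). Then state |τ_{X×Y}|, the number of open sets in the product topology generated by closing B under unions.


Basis B = {∅ × ∅, {2} × {f}, {3} × {f}, {1, 3} × {f}, {2} × {f, g}, {2, 3} × {f}, {3} × {f, g}, {1, 2, 3} × {f}, {2} × {f, g, h}, {3} × {f, g, h}, {1, 3} × {f, g}, {2, 3} × {f, g}, {1, 3} × {f, g, h}, {1, 2, 3} × {f, g}, {2, 3} × {f, g, h}, {1, 2, 3} × {f, g, h}}; |τ_{X×Y}| = 40.

Enumerate products U × V with U ∈ τ_X, V ∈ τ_Y (deduplicated):
  ∅ × ∅ = {} (∅)
  {2} × {f} = {(2,f)}
  {3} × {f} = {(3,f)}
  {1, 3} × {f} = {(1,f), (3,f)}
  {2} × {f, g} = {(2,f), (2,g)}
  {2, 3} × {f} = {(2,f), (3,f)}
  {3} × {f, g} = {(3,f), (3,g)}
  {1, 2, 3} × {f} = {(1,f), (2,f), (3,f)}
  {2} × {f, g, h} = {(2,f), (2,g), (2,h)}
  {3} × {f, g, h} = {(3,f), (3,g), (3,h)}
  {1, 3} × {f, g} = {(1,f), (1,g), (3,f), (3,g)}
  {2, 3} × {f, g} = {(2,f), (2,g), (3,f), (3,g)}
  {1, 3} × {f, g, h} = {(1,f), (1,g), (1,h), (3,f), (3,g), (3,h)}
  {1, 2, 3} × {f, g} = {(1,f), (1,g), (2,f), (2,g), (3,f), (3,g)}
  {2, 3} × {f, g, h} = {(2,f), (2,g), (2,h), (3,f), (3,g), (3,h)}
  {1, 2, 3} × {f, g, h} = {(1,f), (1,g), (1,h), (2,f), (2,g), (2,h), (3,f), (3,g), (3,h)}
These 16 distinct sets form the basis B.
Close under arbitrary unions to get τ_{X×Y}; counting gives |τ_{X×Y}| = 40.


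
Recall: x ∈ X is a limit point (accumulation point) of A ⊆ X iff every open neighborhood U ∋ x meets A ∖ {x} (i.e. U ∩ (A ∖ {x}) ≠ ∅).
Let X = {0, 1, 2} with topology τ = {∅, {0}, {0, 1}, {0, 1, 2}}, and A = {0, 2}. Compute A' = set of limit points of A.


A' = {1, 2}

For each x ∈ X, list the open sets U ∈ τ with x ∈ U, then check whether U ∩ (A ∖ {x}) ≠ ∅ for every such U.
  x = 0: open {0} ∋ x has {0} ∩ (A ∖ {0}) = ∅, so x is NOT a limit point.
  x = 1: opens ∋ x are {0, 1}, {0, 1, 2}; each meets A ∖ {1}, so x IS a limit point.
  x = 2: opens ∋ x are {0, 1, 2}; each meets A ∖ {2}, so x IS a limit point.
Collecting: A' = {1, 2}.


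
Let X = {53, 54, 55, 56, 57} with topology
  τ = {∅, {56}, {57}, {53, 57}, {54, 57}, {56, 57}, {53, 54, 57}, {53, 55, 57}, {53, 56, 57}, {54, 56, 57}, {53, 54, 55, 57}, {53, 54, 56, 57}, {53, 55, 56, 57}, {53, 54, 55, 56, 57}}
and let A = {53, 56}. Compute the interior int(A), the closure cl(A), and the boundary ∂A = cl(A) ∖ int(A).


int(A) = {56}, cl(A) = {53, 55, 56}, ∂A = {53, 55}.

Closed sets in (X, τ) are complements of opens:
  closed(X, τ) = {∅, {54}, {55}, {56}, {53, 55}, {54, 55}, {54, 56}, {55, 56}, {53, 54, 55}, {53, 55, 56}, {54, 55, 56}, {53, 54, 55, 56}, {53, 54, 55, 57}, {53, 54, 55, 56, 57}}.
int(A) = ⋃ {U ∈ τ : U ⊆ A}. Opens contained in A: ∅, {56}.
Taking the union of these: int(A) = {56}.
cl(A) = ⋂ {C closed : A ⊆ C}. Closed sets containing A: {53, 55, 56}, {53, 54, 55, 56}, {53, 54, 55, 56, 57}.
Intersecting these: cl(A) = {53, 55, 56}.
∂A = cl(A) ∖ int(A) = {53, 55, 56} ∖ {56} = {53, 55}.


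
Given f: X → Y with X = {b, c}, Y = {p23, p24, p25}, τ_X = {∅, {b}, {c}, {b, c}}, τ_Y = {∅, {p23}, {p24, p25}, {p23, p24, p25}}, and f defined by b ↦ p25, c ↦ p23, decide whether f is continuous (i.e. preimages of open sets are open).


f IS continuous.

Compute f^{-1}(U) for each U ∈ τ_Y:
  U = ∅: f^{-1}(U) = ∅ ∈ τ_X ✓.
  U = {p23}: f^{-1}(U) = {c} ∈ τ_X ✓.
  U = {p24, p25}: f^{-1}(U) = {b} ∈ τ_X ✓.
  U = {p23, p24, p25}: f^{-1}(U) = {b, c} ∈ τ_X ✓.
Every preimage lies in τ_X, so f IS continuous.


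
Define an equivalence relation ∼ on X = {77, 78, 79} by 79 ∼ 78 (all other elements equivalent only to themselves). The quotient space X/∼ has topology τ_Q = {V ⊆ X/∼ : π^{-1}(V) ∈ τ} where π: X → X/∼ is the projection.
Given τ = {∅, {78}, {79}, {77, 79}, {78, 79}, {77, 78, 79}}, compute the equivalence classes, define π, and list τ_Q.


X/∼ = {[77], [78=79]}; |τ_Q| = 3.

Equivalence classes: [77], [78=79].
Quotient map π: X → X/∼ sends 77 ↦ [77], 78 ↦ [78=79], 79 ↦ [78=79].
For each subset V ⊆ X/∼, compute π^{-1}(V) ⊆ X and check whether π^{-1}(V) ∈ τ. V is open in τ_Q iff π^{-1}(V) ∈ τ.
  V = {}: π^{-1}(V) = ∅ ∈ τ ✓.
  V = {[77]}: π^{-1}(V) = {77} ∉ τ ✗.
  V = {[78=79]}: π^{-1}(V) = {78, 79} ∈ τ ✓.
  V = {[77], [78=79]}: π^{-1}(V) = {77, 78, 79} ∈ τ ✓.
Open sets in the quotient: τ_Q = {{}, {[78=79]}, {[77], [78=79]}} (3 elements).


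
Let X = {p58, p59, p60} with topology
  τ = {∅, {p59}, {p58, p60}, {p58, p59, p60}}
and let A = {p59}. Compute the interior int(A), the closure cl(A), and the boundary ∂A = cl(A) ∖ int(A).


int(A) = {p59}, cl(A) = {p59}, ∂A = ∅.

Closed sets in (X, τ) are complements of opens:
  closed(X, τ) = {∅, {p59}, {p58, p60}, {p58, p59, p60}}.
int(A) = ⋃ {U ∈ τ : U ⊆ A}. Opens contained in A: ∅, {p59}.
Taking the union of these: int(A) = {p59}.
cl(A) = ⋂ {C closed : A ⊆ C}. Closed sets containing A: {p59}, {p58, p59, p60}.
Intersecting these: cl(A) = {p59}.
∂A = cl(A) ∖ int(A) = {p59} ∖ {p59} = ∅.


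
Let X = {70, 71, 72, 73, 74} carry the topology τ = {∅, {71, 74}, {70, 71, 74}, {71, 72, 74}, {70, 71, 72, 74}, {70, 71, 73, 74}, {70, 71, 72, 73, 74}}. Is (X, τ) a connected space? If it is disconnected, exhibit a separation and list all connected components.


(X, τ) is connected.

Find clopen sets (U ∈ τ with X ∖ U ∈ τ):
  U = ∅, X ∖ U = {70, 71, 72, 73, 74} — both open, so U is clopen.
  U = {70, 71, 72, 73, 74}, X ∖ U = ∅ — both open, so U is clopen.
Only trivial clopens (∅ and X) exist, so (X, τ) is connected.
Compute connected components by grouping points that agree on all clopens:
  component: {70, 71, 72, 73, 74}


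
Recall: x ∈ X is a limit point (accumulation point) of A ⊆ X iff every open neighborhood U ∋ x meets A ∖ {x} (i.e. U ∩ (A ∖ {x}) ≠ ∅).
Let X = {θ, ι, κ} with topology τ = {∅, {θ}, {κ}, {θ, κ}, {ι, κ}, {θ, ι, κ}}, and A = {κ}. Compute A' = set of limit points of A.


A' = {ι}

For each x ∈ X, list the open sets U ∈ τ with x ∈ U, then check whether U ∩ (A ∖ {x}) ≠ ∅ for every such U.
  x = θ: open {θ} ∋ x has {θ} ∩ (A ∖ {θ}) = ∅, so x is NOT a limit point.
  x = ι: opens ∋ x are {ι, κ}, {θ, ι, κ}; each meets A ∖ {ι}, so x IS a limit point.
  x = κ: open {κ} ∋ x has {κ} ∩ (A ∖ {κ}) = ∅, so x is NOT a limit point.
Collecting: A' = {ι}.


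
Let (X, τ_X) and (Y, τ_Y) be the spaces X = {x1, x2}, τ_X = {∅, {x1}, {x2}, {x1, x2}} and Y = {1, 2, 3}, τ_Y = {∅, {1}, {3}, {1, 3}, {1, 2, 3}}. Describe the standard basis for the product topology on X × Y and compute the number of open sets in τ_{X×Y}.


Basis B = {∅ × ∅, {x1} × {1}, {x1} × {3}, {x2} × {1}, {x2} × {3}, {x1} × {1, 3}, {x1, x2} × {1}, {x1, x2} × {3}, {x2} × {1, 3}, {x1} × {1, 2, 3}, {x2} × {1, 2, 3}, {x1, x2} × {1, 3}, {x1, x2} × {1, 2, 3}}; |τ_{X×Y}| = 25.

Enumerate products U × V with U ∈ τ_X, V ∈ τ_Y (deduplicated):
  ∅ × ∅ = {} (∅)
  {x1} × {1} = {(x1,1)}
  {x1} × {3} = {(x1,3)}
  {x2} × {1} = {(x2,1)}
  {x2} × {3} = {(x2,3)}
  {x1} × {1, 3} = {(x1,1), (x1,3)}
  {x1, x2} × {1} = {(x1,1), (x2,1)}
  {x1, x2} × {3} = {(x1,3), (x2,3)}
  {x2} × {1, 3} = {(x2,1), (x2,3)}
  {x1} × {1, 2, 3} = {(x1,1), (x1,2), (x1,3)}
  {x2} × {1, 2, 3} = {(x2,1), (x2,2), (x2,3)}
  {x1, x2} × {1, 3} = {(x1,1), (x1,3), (x2,1), (x2,3)}
  {x1, x2} × {1, 2, 3} = {(x1,1), (x1,2), (x1,3), (x2,1), (x2,2), (x2,3)}
These 13 distinct sets form the basis B.
Close under arbitrary unions to get τ_{X×Y}; counting gives |τ_{X×Y}| = 25.


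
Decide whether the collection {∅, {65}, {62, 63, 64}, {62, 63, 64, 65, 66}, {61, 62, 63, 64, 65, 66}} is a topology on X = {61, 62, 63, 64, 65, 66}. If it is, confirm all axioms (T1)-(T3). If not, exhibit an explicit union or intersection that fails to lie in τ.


τ is NOT a topology on X.

Axiom (T1): ∅ ∈ τ? Yes; X ∈ τ? Yes.
Axiom (T2/T3): check pairwise unions and intersections of members of τ.
Counterexample for (T2): {65} ∪ {62, 63, 64} = {62, 63, 64, 65} ∉ τ. Therefore τ is NOT a topology.


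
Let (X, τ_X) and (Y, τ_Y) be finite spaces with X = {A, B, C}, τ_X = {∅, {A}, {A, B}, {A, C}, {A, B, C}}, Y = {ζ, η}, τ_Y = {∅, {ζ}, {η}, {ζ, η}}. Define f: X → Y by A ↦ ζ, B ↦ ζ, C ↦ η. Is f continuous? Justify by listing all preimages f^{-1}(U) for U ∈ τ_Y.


f is NOT continuous.

Compute f^{-1}(U) for each U ∈ τ_Y:
  U = ∅: f^{-1}(U) = ∅ ∈ τ_X ✓.
  U = {ζ}: f^{-1}(U) = {A, B} ∈ τ_X ✓.
  U = {η}: f^{-1}(U) = {C} ∉ τ_X ✗.
  U = {ζ, η}: f^{-1}(U) = {A, B, C} ∈ τ_X ✓.
Found U = {η} with f^{-1}(U) = {C} not in τ_X. Therefore f is NOT continuous.


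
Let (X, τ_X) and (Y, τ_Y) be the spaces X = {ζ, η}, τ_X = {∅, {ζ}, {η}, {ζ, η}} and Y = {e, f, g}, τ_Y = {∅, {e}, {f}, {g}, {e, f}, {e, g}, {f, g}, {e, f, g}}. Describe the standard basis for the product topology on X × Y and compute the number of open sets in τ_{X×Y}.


Basis B = {∅ × ∅, {ζ} × {e}, {ζ} × {f}, {ζ} × {g}, {η} × {e}, {η} × {f}, {η} × {g}, {ζ} × {e, f}, {ζ} × {e, g}, {ζ, η} × {e}, {ζ} × {f, g}, {ζ, η} × {f}, {ζ, η} × {g}, {η} × {e, f}, {η} × {e, g}, {η} × {f, g}, {ζ} × {e, f, g}, {η} × {e, f, g}, {ζ, η} × {e, f}, {ζ, η} × {e, g}, {ζ, η} × {f, g}, {ζ, η} × {e, f, g}}; |τ_{X×Y}| = 64.

Enumerate products U × V with U ∈ τ_X, V ∈ τ_Y (deduplicated):
  ∅ × ∅ = {} (∅)
  {ζ} × {e} = {(ζ,e)}
  {ζ} × {f} = {(ζ,f)}
  {ζ} × {g} = {(ζ,g)}
  {η} × {e} = {(η,e)}
  {η} × {f} = {(η,f)}
  {η} × {g} = {(η,g)}
  {ζ} × {e, f} = {(ζ,e), (ζ,f)}
  {ζ} × {e, g} = {(ζ,e), (ζ,g)}
  {ζ, η} × {e} = {(ζ,e), (η,e)}
  {ζ} × {f, g} = {(ζ,f), (ζ,g)}
  {ζ, η} × {f} = {(ζ,f), (η,f)}
  {ζ, η} × {g} = {(ζ,g), (η,g)}
  {η} × {e, f} = {(η,e), (η,f)}
  {η} × {e, g} = {(η,e), (η,g)}
  {η} × {f, g} = {(η,f), (η,g)}
  {ζ} × {e, f, g} = {(ζ,e), (ζ,f), (ζ,g)}
  {η} × {e, f, g} = {(η,e), (η,f), (η,g)}
  {ζ, η} × {e, f} = {(ζ,e), (ζ,f), (η,e), (η,f)}
  {ζ, η} × {e, g} = {(ζ,e), (ζ,g), (η,e), (η,g)}
  {ζ, η} × {f, g} = {(ζ,f), (ζ,g), (η,f), (η,g)}
  {ζ, η} × {e, f, g} = {(ζ,e), (ζ,f), (ζ,g), (η,e), (η,f), (η,g)}
These 22 distinct sets form the basis B.
Close under arbitrary unions to get τ_{X×Y}; counting gives |τ_{X×Y}| = 64.


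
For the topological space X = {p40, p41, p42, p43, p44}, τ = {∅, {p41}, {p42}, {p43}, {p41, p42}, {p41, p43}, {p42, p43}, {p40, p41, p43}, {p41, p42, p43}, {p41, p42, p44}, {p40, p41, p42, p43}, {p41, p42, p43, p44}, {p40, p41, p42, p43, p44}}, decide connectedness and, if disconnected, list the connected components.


(X, τ) is connected.

Find clopen sets (U ∈ τ with X ∖ U ∈ τ):
  U = ∅, X ∖ U = {p40, p41, p42, p43, p44} — both open, so U is clopen.
  U = {p40, p41, p42, p43, p44}, X ∖ U = ∅ — both open, so U is clopen.
Only trivial clopens (∅ and X) exist, so (X, τ) is connected.
Compute connected components by grouping points that agree on all clopens:
  component: {p40, p41, p42, p43, p44}


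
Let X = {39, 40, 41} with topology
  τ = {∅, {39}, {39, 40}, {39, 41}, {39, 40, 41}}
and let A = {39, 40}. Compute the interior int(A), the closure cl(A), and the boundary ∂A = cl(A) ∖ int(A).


int(A) = {39, 40}, cl(A) = {39, 40, 41}, ∂A = {41}.

Closed sets in (X, τ) are complements of opens:
  closed(X, τ) = {∅, {40}, {41}, {40, 41}, {39, 40, 41}}.
int(A) = ⋃ {U ∈ τ : U ⊆ A}. Opens contained in A: ∅, {39}, {39, 40}.
Taking the union of these: int(A) = {39, 40}.
cl(A) = ⋂ {C closed : A ⊆ C}. Closed sets containing A: {39, 40, 41}.
Intersecting these: cl(A) = {39, 40, 41}.
∂A = cl(A) ∖ int(A) = {39, 40, 41} ∖ {39, 40} = {41}.


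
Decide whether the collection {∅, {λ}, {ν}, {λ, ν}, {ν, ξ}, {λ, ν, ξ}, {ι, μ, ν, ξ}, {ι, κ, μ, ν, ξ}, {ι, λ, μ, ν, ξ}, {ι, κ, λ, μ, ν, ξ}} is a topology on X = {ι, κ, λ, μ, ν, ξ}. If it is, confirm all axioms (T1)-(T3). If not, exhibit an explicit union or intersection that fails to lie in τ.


τ IS a topology on X.

Axiom (T1): ∅ ∈ τ? Yes; X ∈ τ? Yes.
Axiom (T2/T3): check pairwise unions and intersections of members of τ.
All pairwise intersections and unions checked — each lies in τ. Therefore τ satisfies (T1), (T2), (T3): it IS a topology on X.


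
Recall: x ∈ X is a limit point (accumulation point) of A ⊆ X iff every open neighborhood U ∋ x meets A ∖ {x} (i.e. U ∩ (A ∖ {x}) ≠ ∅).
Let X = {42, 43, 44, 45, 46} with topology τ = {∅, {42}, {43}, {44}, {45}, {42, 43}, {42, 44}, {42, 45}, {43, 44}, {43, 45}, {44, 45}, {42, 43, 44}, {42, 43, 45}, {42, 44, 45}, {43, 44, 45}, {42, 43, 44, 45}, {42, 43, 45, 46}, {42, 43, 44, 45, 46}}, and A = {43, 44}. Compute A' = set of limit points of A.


A' = {46}

For each x ∈ X, list the open sets U ∈ τ with x ∈ U, then check whether U ∩ (A ∖ {x}) ≠ ∅ for every such U.
  x = 42: open {42} ∋ x has {42} ∩ (A ∖ {42}) = ∅, so x is NOT a limit point.
  x = 43: open {43} ∋ x has {43} ∩ (A ∖ {43}) = ∅, so x is NOT a limit point.
  x = 44: open {44} ∋ x has {44} ∩ (A ∖ {44}) = ∅, so x is NOT a limit point.
  x = 45: open {45} ∋ x has {45} ∩ (A ∖ {45}) = ∅, so x is NOT a limit point.
  x = 46: opens ∋ x are {42, 43, 45, 46}, {42, 43, 44, 45, 46}; each meets A ∖ {46}, so x IS a limit point.
Collecting: A' = {46}.


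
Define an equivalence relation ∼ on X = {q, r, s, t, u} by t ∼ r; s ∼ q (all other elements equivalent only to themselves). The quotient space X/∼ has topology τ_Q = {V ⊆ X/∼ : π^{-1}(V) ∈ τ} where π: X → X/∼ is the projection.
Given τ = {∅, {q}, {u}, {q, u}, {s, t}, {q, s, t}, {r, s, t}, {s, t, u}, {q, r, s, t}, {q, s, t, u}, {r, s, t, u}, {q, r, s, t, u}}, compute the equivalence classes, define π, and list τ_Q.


X/∼ = {[q=s], [r=t], [u]}; |τ_Q| = 4.

Equivalence classes: [q=s], [r=t], [u].
Quotient map π: X → X/∼ sends q ↦ [q=s], r ↦ [r=t], s ↦ [q=s], t ↦ [r=t], u ↦ [u].
For each subset V ⊆ X/∼, compute π^{-1}(V) ⊆ X and check whether π^{-1}(V) ∈ τ. V is open in τ_Q iff π^{-1}(V) ∈ τ.
  V = {}: π^{-1}(V) = ∅ ∈ τ ✓.
  V = {[q=s]}: π^{-1}(V) = {q, s} ∉ τ ✗.
  V = {[r=t]}: π^{-1}(V) = {r, t} ∉ τ ✗.
  V = {[q=s], [r=t]}: π^{-1}(V) = {q, r, s, t} ∈ τ ✓.
  V = {[u]}: π^{-1}(V) = {u} ∈ τ ✓.
  V = {[q=s], [u]}: π^{-1}(V) = {q, s, u} ∉ τ ✗.
  V = {[r=t], [u]}: π^{-1}(V) = {r, t, u} ∉ τ ✗.
  V = {[q=s], [r=t], [u]}: π^{-1}(V) = {q, r, s, t, u} ∈ τ ✓.
Open sets in the quotient: τ_Q = {{}, {[q=s], [r=t]}, {[u]}, {[q=s], [r=t], [u]}} (4 elements).


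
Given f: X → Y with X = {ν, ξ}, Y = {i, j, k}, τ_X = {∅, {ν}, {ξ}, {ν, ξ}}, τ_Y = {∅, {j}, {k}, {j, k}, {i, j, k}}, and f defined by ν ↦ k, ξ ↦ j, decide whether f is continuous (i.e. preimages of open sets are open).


f IS continuous.

Compute f^{-1}(U) for each U ∈ τ_Y:
  U = ∅: f^{-1}(U) = ∅ ∈ τ_X ✓.
  U = {j}: f^{-1}(U) = {ξ} ∈ τ_X ✓.
  U = {k}: f^{-1}(U) = {ν} ∈ τ_X ✓.
  U = {j, k}: f^{-1}(U) = {ν, ξ} ∈ τ_X ✓.
  U = {i, j, k}: f^{-1}(U) = {ν, ξ} ∈ τ_X ✓.
Every preimage lies in τ_X, so f IS continuous.


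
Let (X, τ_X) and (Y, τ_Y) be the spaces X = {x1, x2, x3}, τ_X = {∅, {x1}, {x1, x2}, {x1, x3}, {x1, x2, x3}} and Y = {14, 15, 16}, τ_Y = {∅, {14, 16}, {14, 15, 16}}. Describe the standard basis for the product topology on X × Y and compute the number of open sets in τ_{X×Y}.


Basis B = {∅ × ∅, {x1} × {14, 16}, {x1} × {14, 15, 16}, {x1, x2} × {14, 16}, {x1, x3} × {14, 16}, {x1, x2} × {14, 15, 16}, {x1, x3} × {14, 15, 16}, {x1, x2, x3} × {14, 16}, {x1, x2, x3} × {14, 15, 16}}; |τ_{X×Y}| = 14.

Enumerate products U × V with U ∈ τ_X, V ∈ τ_Y (deduplicated):
  ∅ × ∅ = {} (∅)
  {x1} × {14, 16} = {(x1,14), (x1,16)}
  {x1} × {14, 15, 16} = {(x1,14), (x1,15), (x1,16)}
  {x1, x2} × {14, 16} = {(x1,14), (x1,16), (x2,14), (x2,16)}
  {x1, x3} × {14, 16} = {(x1,14), (x1,16), (x3,14), (x3,16)}
  {x1, x2} × {14, 15, 16} = {(x1,14), (x1,15), (x1,16), (x2,14), (x2,15), (x2,16)}
  {x1, x3} × {14, 15, 16} = {(x1,14), (x1,15), (x1,16), (x3,14), (x3,15), (x3,16)}
  {x1, x2, x3} × {14, 16} = {(x1,14), (x1,16), (x2,14), (x2,16), (x3,14), (x3,16)}
  {x1, x2, x3} × {14, 15, 16} = {(x1,14), (x1,15), (x1,16), (x2,14), (x2,15), (x2,16), (x3,14), (x3,15), (x3,16)}
These 9 distinct sets form the basis B.
Close under arbitrary unions to get τ_{X×Y}; counting gives |τ_{X×Y}| = 14.


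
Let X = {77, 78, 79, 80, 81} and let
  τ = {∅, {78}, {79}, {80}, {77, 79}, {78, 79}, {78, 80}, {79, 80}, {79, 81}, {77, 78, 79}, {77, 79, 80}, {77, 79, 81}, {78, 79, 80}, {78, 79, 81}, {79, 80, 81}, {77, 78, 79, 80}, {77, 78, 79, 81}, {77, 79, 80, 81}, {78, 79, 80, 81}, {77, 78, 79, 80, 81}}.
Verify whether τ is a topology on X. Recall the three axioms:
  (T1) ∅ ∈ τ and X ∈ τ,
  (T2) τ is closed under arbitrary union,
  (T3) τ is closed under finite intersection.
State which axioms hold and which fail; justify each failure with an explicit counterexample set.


τ IS a topology on X.

Axiom (T1): ∅ ∈ τ? Yes; X ∈ τ? Yes.
Axiom (T2/T3): check pairwise unions and intersections of members of τ.
All pairwise intersections and unions checked — each lies in τ. Therefore τ satisfies (T1), (T2), (T3): it IS a topology on X.


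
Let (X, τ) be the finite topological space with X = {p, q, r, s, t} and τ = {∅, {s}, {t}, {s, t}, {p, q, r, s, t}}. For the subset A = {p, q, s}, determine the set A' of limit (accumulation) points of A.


A' = {p, q, r}

For each x ∈ X, list the open sets U ∈ τ with x ∈ U, then check whether U ∩ (A ∖ {x}) ≠ ∅ for every such U.
  x = p: opens ∋ x are {p, q, r, s, t}; each meets A ∖ {p}, so x IS a limit point.
  x = q: opens ∋ x are {p, q, r, s, t}; each meets A ∖ {q}, so x IS a limit point.
  x = r: opens ∋ x are {p, q, r, s, t}; each meets A ∖ {r}, so x IS a limit point.
  x = s: open {s} ∋ x has {s} ∩ (A ∖ {s}) = ∅, so x is NOT a limit point.
  x = t: open {t} ∋ x has {t} ∩ (A ∖ {t}) = ∅, so x is NOT a limit point.
Collecting: A' = {p, q, r}.


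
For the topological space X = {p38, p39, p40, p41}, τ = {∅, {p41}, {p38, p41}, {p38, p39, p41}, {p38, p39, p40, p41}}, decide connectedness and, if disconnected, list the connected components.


(X, τ) is connected.

Find clopen sets (U ∈ τ with X ∖ U ∈ τ):
  U = ∅, X ∖ U = {p38, p39, p40, p41} — both open, so U is clopen.
  U = {p38, p39, p40, p41}, X ∖ U = ∅ — both open, so U is clopen.
Only trivial clopens (∅ and X) exist, so (X, τ) is connected.
Compute connected components by grouping points that agree on all clopens:
  component: {p38, p39, p40, p41}


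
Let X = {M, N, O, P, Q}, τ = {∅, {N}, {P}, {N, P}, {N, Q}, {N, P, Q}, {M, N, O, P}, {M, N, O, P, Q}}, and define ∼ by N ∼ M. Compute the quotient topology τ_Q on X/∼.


X/∼ = {[M=N], [O], [P], [Q]}; |τ_Q| = 4.

Equivalence classes: [M=N], [O], [P], [Q].
Quotient map π: X → X/∼ sends M ↦ [M=N], N ↦ [M=N], O ↦ [O], P ↦ [P], Q ↦ [Q].
For each subset V ⊆ X/∼, compute π^{-1}(V) ⊆ X and check whether π^{-1}(V) ∈ τ. V is open in τ_Q iff π^{-1}(V) ∈ τ.
  V = {}: π^{-1}(V) = ∅ ∈ τ ✓.
  V = {[M=N]}: π^{-1}(V) = {M, N} ∉ τ ✗.
  V = {[O]}: π^{-1}(V) = {O} ∉ τ ✗.
  V = {[M=N], [O]}: π^{-1}(V) = {M, N, O} ∉ τ ✗.
  V = {[P]}: π^{-1}(V) = {P} ∈ τ ✓.
  V = {[M=N], [P]}: π^{-1}(V) = {M, N, P} ∉ τ ✗.
  V = {[O], [P]}: π^{-1}(V) = {O, P} ∉ τ ✗.
  V = {[M=N], [O], [P]}: π^{-1}(V) = {M, N, O, P} ∈ τ ✓.
  V = {[Q]}: π^{-1}(V) = {Q} ∉ τ ✗.
  V = {[M=N], [Q]}: π^{-1}(V) = {M, N, Q} ∉ τ ✗.
  V = {[O], [Q]}: π^{-1}(V) = {O, Q} ∉ τ ✗.
  V = {[M=N], [O], [Q]}: π^{-1}(V) = {M, N, O, Q} ∉ τ ✗.
  V = {[P], [Q]}: π^{-1}(V) = {P, Q} ∉ τ ✗.
  V = {[M=N], [P], [Q]}: π^{-1}(V) = {M, N, P, Q} ∉ τ ✗.
  V = {[O], [P], [Q]}: π^{-1}(V) = {O, P, Q} ∉ τ ✗.
  V = {[M=N], [O], [P], [Q]}: π^{-1}(V) = {M, N, O, P, Q} ∈ τ ✓.
Open sets in the quotient: τ_Q = {{}, {[P]}, {[M=N], [O], [P]}, {[M=N], [O], [P], [Q]}} (4 elements).
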